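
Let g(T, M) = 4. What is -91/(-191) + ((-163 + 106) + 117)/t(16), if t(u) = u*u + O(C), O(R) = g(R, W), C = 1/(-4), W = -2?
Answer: 1756/2483 ≈ 0.70721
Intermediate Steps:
C = -¼ ≈ -0.25000
O(R) = 4
t(u) = 4 + u² (t(u) = u*u + 4 = u² + 4 = 4 + u²)
-91/(-191) + ((-163 + 106) + 117)/t(16) = -91/(-191) + ((-163 + 106) + 117)/(4 + 16²) = -91*(-1/191) + (-57 + 117)/(4 + 256) = 91/191 + 60/260 = 91/191 + 60*(1/260) = 91/191 + 3/13 = 1756/2483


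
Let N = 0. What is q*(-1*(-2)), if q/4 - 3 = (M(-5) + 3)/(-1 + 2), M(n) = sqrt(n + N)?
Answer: 48 + 8*I*sqrt(5) ≈ 48.0 + 17.889*I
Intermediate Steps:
M(n) = sqrt(n) (M(n) = sqrt(n + 0) = sqrt(n))
q = 24 + 4*I*sqrt(5) (q = 12 + 4*((sqrt(-5) + 3)/(-1 + 2)) = 12 + 4*((I*sqrt(5) + 3)/1) = 12 + 4*((3 + I*sqrt(5))*1) = 12 + 4*(3 + I*sqrt(5)) = 12 + (12 + 4*I*sqrt(5)) = 24 + 4*I*sqrt(5) ≈ 24.0 + 8.9443*I)
q*(-1*(-2)) = (24 + 4*I*sqrt(5))*(-1*(-2)) = (24 + 4*I*sqrt(5))*2 = 48 + 8*I*sqrt(5)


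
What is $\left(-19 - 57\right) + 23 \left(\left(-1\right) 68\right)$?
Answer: $-1640$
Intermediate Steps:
$\left(-19 - 57\right) + 23 \left(\left(-1\right) 68\right) = -76 + 23 \left(-68\right) = -76 - 1564 = -1640$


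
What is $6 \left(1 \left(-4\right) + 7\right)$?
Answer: $18$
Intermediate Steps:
$6 \left(1 \left(-4\right) + 7\right) = 6 \left(-4 + 7\right) = 6 \cdot 3 = 18$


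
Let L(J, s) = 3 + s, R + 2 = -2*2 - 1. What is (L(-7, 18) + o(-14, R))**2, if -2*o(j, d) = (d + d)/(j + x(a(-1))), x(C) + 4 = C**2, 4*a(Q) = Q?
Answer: 714025/1681 ≈ 424.76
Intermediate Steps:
a(Q) = Q/4
R = -7 (R = -2 + (-2*2 - 1) = -2 + (-4 - 1) = -2 - 5 = -7)
x(C) = -4 + C**2
o(j, d) = -d/(-63/16 + j) (o(j, d) = -(d + d)/(2*(j + (-4 + ((1/4)*(-1))**2))) = -2*d/(2*(j + (-4 + (-1/4)**2))) = -2*d/(2*(j + (-4 + 1/16))) = -2*d/(2*(j - 63/16)) = -2*d/(2*(-63/16 + j)) = -d/(-63/16 + j))
(L(-7, 18) + o(-14, R))**2 = ((3 + 18) - 16*(-7)/(-63 + 16*(-14)))**2 = (21 - 16*(-7)/(-63 - 224))**2 = (21 - 16*(-7)/(-287))**2 = (21 - 16*(-7)*(-1/287))**2 = (21 - 16/41)**2 = (845/41)**2 = 714025/1681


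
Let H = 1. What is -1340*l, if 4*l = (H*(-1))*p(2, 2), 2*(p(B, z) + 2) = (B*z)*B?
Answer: 670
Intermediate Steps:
p(B, z) = -2 + z*B**2/2 (p(B, z) = -2 + ((B*z)*B)/2 = -2 + (z*B**2)/2 = -2 + z*B**2/2)
l = -1/2 (l = ((1*(-1))*(-2 + (1/2)*2*2**2))/4 = (-(-2 + (1/2)*2*4))/4 = (-(-2 + 4))/4 = (-1*2)/4 = (1/4)*(-2) = -1/2 ≈ -0.50000)
-1340*l = -1340*(-1/2) = 670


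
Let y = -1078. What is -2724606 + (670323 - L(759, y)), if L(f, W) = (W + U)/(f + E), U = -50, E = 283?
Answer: -1070280879/521 ≈ -2.0543e+6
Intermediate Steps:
L(f, W) = (-50 + W)/(283 + f) (L(f, W) = (W - 50)/(f + 283) = (-50 + W)/(283 + f))
-2724606 + (670323 - L(759, y)) = -2724606 + (670323 - (-50 - 1078)/(283 + 759)) = -2724606 + (670323 - (-1128)/1042) = -2724606 + (670323 - 1*(-564/521)) = -2724606 + (670323 + 564/521) = -2724606 + 349238847/521 = -1070280879/521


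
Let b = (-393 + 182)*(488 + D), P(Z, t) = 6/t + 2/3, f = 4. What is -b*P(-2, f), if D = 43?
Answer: 485511/2 ≈ 2.4276e+5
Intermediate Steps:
P(Z, t) = ⅔ + 6/t (P(Z, t) = 6/t + 2*(⅓) = 6/t + ⅔ = ⅔ + 6/t)
b = -112041 (b = (-393 + 182)*(488 + 43) = -211*531 = -112041)
-b*P(-2, f) = -(-112041)*(⅔ + 6/4) = -(-112041)*(⅔ + 6*(¼)) = -(-112041)*(⅔ + 3/2) = -(-112041)*13/6 = -1*(-485511/2) = 485511/2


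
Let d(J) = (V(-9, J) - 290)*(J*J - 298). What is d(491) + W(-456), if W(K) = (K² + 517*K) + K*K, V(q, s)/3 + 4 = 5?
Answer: -68924601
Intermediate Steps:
V(q, s) = 3 (V(q, s) = -12 + 3*5 = -12 + 15 = 3)
W(K) = 2*K² + 517*K (W(K) = (K² + 517*K) + K² = 2*K² + 517*K)
d(J) = 85526 - 287*J² (d(J) = (3 - 290)*(J*J - 298) = -287*(J² - 298) = -287*(-298 + J²) = 85526 - 287*J²)
d(491) + W(-456) = (85526 - 287*491²) - 456*(517 + 2*(-456)) = (85526 - 287*241081) - 456*(517 - 912) = (85526 - 69190247) - 456*(-395) = -69104721 + 180120 = -68924601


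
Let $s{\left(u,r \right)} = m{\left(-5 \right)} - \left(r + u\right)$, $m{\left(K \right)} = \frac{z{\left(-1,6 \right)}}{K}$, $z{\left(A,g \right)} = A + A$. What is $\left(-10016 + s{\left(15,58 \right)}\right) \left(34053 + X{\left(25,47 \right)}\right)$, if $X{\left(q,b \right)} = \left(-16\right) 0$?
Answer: $- \frac{1717735479}{5} \approx -3.4355 \cdot 10^{8}$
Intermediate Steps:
$z{\left(A,g \right)} = 2 A$
$m{\left(K \right)} = - \frac{2}{K}$ ($m{\left(K \right)} = \frac{2 \left(-1\right)}{K} = - \frac{2}{K}$)
$s{\left(u,r \right)} = \frac{2}{5} - r - u$ ($s{\left(u,r \right)} = - \frac{2}{-5} - \left(r + u\right) = \left(-2\right) \left(- \frac{1}{5}\right) - \left(r + u\right) = \frac{2}{5} - \left(r + u\right) = \frac{2}{5} - r - u$)
$X{\left(q,b \right)} = 0$
$\left(-10016 + s{\left(15,58 \right)}\right) \left(34053 + X{\left(25,47 \right)}\right) = \left(-10016 - \frac{363}{5}\right) \left(34053 + 0\right) = \left(-10016 - \frac{363}{5}\right) 34053 = \left(- \frac{50443}{5}\right) 34053 = - \frac{1717735479}{5}$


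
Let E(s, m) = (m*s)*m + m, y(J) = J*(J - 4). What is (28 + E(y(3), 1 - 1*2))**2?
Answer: 576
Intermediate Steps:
y(J) = J*(-4 + J)
E(s, m) = m + s*m**2 (E(s, m) = s*m**2 + m = m + s*m**2)
(28 + E(y(3), 1 - 1*2))**2 = (28 + (1 - 1*2)*(1 + (1 - 1*2)*(3*(-4 + 3))))**2 = (28 + (1 - 2)*(1 + (1 - 2)*(3*(-1))))**2 = (28 - (1 - 1*(-3)))**2 = (28 - (1 + 3))**2 = (28 - 1*4)**2 = (28 - 4)**2 = 24**2 = 576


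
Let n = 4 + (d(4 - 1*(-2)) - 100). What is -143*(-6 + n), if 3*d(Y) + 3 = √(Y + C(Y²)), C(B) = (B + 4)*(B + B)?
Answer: 14729 - 143*√2886/3 ≈ 12168.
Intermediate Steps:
C(B) = 2*B*(4 + B) (C(B) = (4 + B)*(2*B) = 2*B*(4 + B))
d(Y) = -1 + √(Y + 2*Y²*(4 + Y²))/3
n = -97 + √2886/3 (n = 4 + ((-1 + √((4 - 1*(-2))*(1 + 2*(4 - 1*(-2))*(4 + (4 - 1*(-2))²)))/3) - 100) = 4 + ((-1 + √((4 + 2)*(1 + 2*(4 + 2)*(4 + (4 + 2)²)))/3) - 100) = 4 + ((-1 + √(6*(1 + 2*6*(4 + 6²)))/3) - 100) = 4 + ((-1 + √(6*(1 + 2*6*(4 + 36)))/3) - 100) = 4 + ((-1 + √(6*(1 + 2*6*40))/3) - 100) = 4 + ((-1 + √(6*(1 + 480))/3) - 100) = 4 + ((-1 + √(6*481)/3) - 100) = 4 + ((-1 + √2886/3) - 100) = 4 + (-101 + √2886/3) = -97 + √2886/3 ≈ -79.093)
-143*(-6 + n) = -143*(-6 + (-97 + √2886/3)) = -143*(-103 + √2886/3) = 14729 - 143*√2886/3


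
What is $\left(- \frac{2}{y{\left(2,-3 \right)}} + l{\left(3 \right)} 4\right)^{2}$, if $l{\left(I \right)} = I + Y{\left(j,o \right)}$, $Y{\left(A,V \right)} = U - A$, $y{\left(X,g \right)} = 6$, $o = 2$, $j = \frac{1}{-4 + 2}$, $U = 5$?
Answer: $\frac{10201}{9} \approx 1133.4$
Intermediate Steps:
$j = - \frac{1}{2}$ ($j = \frac{1}{-2} = - \frac{1}{2} \approx -0.5$)
$Y{\left(A,V \right)} = 5 - A$
$l{\left(I \right)} = \frac{11}{2} + I$ ($l{\left(I \right)} = I + \left(5 - - \frac{1}{2}\right) = I + \left(5 + \frac{1}{2}\right) = I + \frac{11}{2} = \frac{11}{2} + I$)
$\left(- \frac{2}{y{\left(2,-3 \right)}} + l{\left(3 \right)} 4\right)^{2} = \left(- \frac{2}{6} + \left(\frac{11}{2} + 3\right) 4\right)^{2} = \left(\left(-2\right) \frac{1}{6} + \frac{17}{2} \cdot 4\right)^{2} = \left(- \frac{1}{3} + 34\right)^{2} = \left(\frac{101}{3}\right)^{2} = \frac{10201}{9}$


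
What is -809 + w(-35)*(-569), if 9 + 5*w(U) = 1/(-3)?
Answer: 3797/15 ≈ 253.13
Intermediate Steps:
w(U) = -28/15 (w(U) = -9/5 + (⅕)/(-3) = -9/5 + (⅕)*(-⅓) = -9/5 - 1/15 = -28/15)
-809 + w(-35)*(-569) = -809 - 28/15*(-569) = -809 + 15932/15 = 3797/15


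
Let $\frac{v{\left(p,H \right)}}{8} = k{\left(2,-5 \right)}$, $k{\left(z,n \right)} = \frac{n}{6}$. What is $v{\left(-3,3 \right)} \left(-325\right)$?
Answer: $\frac{6500}{3} \approx 2166.7$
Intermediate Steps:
$k{\left(z,n \right)} = \frac{n}{6}$ ($k{\left(z,n \right)} = n \frac{1}{6} = \frac{n}{6}$)
$v{\left(p,H \right)} = - \frac{20}{3}$ ($v{\left(p,H \right)} = 8 \cdot \frac{1}{6} \left(-5\right) = 8 \left(- \frac{5}{6}\right) = - \frac{20}{3}$)
$v{\left(-3,3 \right)} \left(-325\right) = \left(- \frac{20}{3}\right) \left(-325\right) = \frac{6500}{3}$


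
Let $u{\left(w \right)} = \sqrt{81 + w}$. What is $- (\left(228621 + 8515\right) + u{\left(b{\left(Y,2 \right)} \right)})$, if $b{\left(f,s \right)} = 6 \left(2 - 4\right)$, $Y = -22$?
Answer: $-237136 - \sqrt{69} \approx -2.3714 \cdot 10^{5}$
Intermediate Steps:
$b{\left(f,s \right)} = -12$ ($b{\left(f,s \right)} = 6 \left(-2\right) = -12$)
$- (\left(228621 + 8515\right) + u{\left(b{\left(Y,2 \right)} \right)}) = - (\left(228621 + 8515\right) + \sqrt{81 - 12}) = - (237136 + \sqrt{69}) = -237136 - \sqrt{69}$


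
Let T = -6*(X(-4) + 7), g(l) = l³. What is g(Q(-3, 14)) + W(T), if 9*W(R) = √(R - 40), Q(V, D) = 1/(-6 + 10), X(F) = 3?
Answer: 1/64 + 10*I/9 ≈ 0.015625 + 1.1111*I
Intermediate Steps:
Q(V, D) = ¼ (Q(V, D) = 1/4 = ¼)
T = -60 (T = -6*(3 + 7) = -6*10 = -60)
W(R) = √(-40 + R)/9 (W(R) = √(R - 40)/9 = √(-40 + R)/9)
g(Q(-3, 14)) + W(T) = (¼)³ + √(-40 - 60)/9 = 1/64 + √(-100)/9 = 1/64 + (10*I)/9 = 1/64 + 10*I/9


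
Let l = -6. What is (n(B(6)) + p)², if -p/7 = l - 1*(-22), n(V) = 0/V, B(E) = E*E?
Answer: 12544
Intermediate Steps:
B(E) = E²
n(V) = 0
p = -112 (p = -7*(-6 - 1*(-22)) = -7*(-6 + 22) = -7*16 = -112)
(n(B(6)) + p)² = (0 - 112)² = (-112)² = 12544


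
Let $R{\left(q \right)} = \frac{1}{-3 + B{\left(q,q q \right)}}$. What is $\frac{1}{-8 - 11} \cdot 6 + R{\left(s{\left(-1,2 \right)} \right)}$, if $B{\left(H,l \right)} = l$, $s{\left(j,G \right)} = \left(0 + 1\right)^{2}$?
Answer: $- \frac{31}{38} \approx -0.81579$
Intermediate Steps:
$s{\left(j,G \right)} = 1$ ($s{\left(j,G \right)} = 1^{2} = 1$)
$R{\left(q \right)} = \frac{1}{-3 + q^{2}}$ ($R{\left(q \right)} = \frac{1}{-3 + q q} = \frac{1}{-3 + q^{2}}$)
$\frac{1}{-8 - 11} \cdot 6 + R{\left(s{\left(-1,2 \right)} \right)} = \frac{1}{-8 - 11} \cdot 6 + \frac{1}{-3 + 1^{2}} = \frac{1}{-19} \cdot 6 + \frac{1}{-3 + 1} = \left(- \frac{1}{19}\right) 6 + \frac{1}{-2} = - \frac{6}{19} - \frac{1}{2} = - \frac{31}{38}$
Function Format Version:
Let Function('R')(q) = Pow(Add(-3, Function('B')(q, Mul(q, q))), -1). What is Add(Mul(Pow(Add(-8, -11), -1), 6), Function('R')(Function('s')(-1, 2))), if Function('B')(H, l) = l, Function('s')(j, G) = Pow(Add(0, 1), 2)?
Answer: Rational(-31, 38) ≈ -0.81579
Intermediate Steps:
Function('s')(j, G) = 1 (Function('s')(j, G) = Pow(1, 2) = 1)
Function('R')(q) = Pow(Add(-3, Pow(q, 2)), -1) (Function('R')(q) = Pow(Add(-3, Mul(q, q)), -1) = Pow(Add(-3, Pow(q, 2)), -1))
Add(Mul(Pow(Add(-8, -11), -1), 6), Function('R')(Function('s')(-1, 2))) = Add(Mul(Pow(Add(-8, -11), -1), 6), Pow(Add(-3, Pow(1, 2)), -1)) = Add(Mul(Pow(-19, -1), 6), Pow(Add(-3, 1), -1)) = Add(Mul(Rational(-1, 19), 6), Pow(-2, -1)) = Add(Rational(-6, 19), Rational(-1, 2)) = Rational(-31, 38)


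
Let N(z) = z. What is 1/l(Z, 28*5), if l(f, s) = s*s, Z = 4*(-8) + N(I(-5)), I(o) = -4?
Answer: 1/19600 ≈ 5.1020e-5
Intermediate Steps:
Z = -36 (Z = 4*(-8) - 4 = -32 - 4 = -36)
l(f, s) = s**2
1/l(Z, 28*5) = 1/((28*5)**2) = 1/(140**2) = 1/19600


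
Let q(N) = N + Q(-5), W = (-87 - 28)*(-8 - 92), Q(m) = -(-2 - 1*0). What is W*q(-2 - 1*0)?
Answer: 0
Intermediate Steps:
Q(m) = 2 (Q(m) = -(-2 + 0) = -1*(-2) = 2)
W = 11500 (W = -115*(-100) = 11500)
q(N) = 2 + N (q(N) = N + 2 = 2 + N)
W*q(-2 - 1*0) = 11500*(2 + (-2 - 1*0)) = 11500*(2 + (-2 + 0)) = 11500*(2 - 2) = 11500*0 = 0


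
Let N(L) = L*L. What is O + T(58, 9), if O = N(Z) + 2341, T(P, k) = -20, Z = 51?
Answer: 4922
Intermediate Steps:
N(L) = L**2
O = 4942 (O = 51**2 + 2341 = 2601 + 2341 = 4942)
O + T(58, 9) = 4942 - 20 = 4922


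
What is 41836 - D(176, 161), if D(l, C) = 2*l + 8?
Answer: 41476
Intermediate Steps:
D(l, C) = 8 + 2*l
41836 - D(176, 161) = 41836 - (8 + 2*176) = 41836 - (8 + 352) = 41836 - 1*360 = 41836 - 360 = 41476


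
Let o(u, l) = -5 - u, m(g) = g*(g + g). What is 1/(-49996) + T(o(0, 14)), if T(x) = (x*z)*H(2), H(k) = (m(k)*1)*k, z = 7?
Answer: -27997761/49996 ≈ -560.00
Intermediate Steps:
m(g) = 2*g**2 (m(g) = g*(2*g) = 2*g**2)
H(k) = 2*k**3 (H(k) = ((2*k**2)*1)*k = (2*k**2)*k = 2*k**3)
T(x) = 112*x (T(x) = (x*7)*(2*2**3) = (7*x)*(2*8) = (7*x)*16 = 112*x)
1/(-49996) + T(o(0, 14)) = 1/(-49996) + 112*(-5 - 1*0) = -1/49996 + 112*(-5 + 0) = -1/49996 + 112*(-5) = -1/49996 - 560 = -27997761/49996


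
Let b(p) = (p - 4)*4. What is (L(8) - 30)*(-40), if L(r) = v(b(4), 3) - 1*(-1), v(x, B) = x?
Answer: 1160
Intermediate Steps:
b(p) = -16 + 4*p (b(p) = (-4 + p)*4 = -16 + 4*p)
L(r) = 1 (L(r) = (-16 + 4*4) - 1*(-1) = (-16 + 16) + 1 = 0 + 1 = 1)
(L(8) - 30)*(-40) = (1 - 30)*(-40) = -29*(-40) = 1160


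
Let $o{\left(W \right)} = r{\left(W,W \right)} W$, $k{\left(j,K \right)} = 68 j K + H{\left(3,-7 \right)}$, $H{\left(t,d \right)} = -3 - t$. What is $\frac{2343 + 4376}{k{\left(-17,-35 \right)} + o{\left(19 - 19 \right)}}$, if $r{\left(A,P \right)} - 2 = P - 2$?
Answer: $\frac{6719}{40454} \approx 0.16609$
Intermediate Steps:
$r{\left(A,P \right)} = P$ ($r{\left(A,P \right)} = 2 + \left(P - 2\right) = 2 + \left(-2 + P\right) = P$)
$k{\left(j,K \right)} = -6 + 68 K j$ ($k{\left(j,K \right)} = 68 j K - 6 = 68 K j - 6 = -6 + 68 K j$)
$o{\left(W \right)} = W^{2}$ ($o{\left(W \right)} = W W = W^{2}$)
$\frac{2343 + 4376}{k{\left(-17,-35 \right)} + o{\left(19 - 19 \right)}} = \frac{2343 + 4376}{\left(-6 + 68 \left(-35\right) \left(-17\right)\right) + \left(19 - 19\right)^{2}} = \frac{6719}{\left(-6 + 40460\right) + 0^{2}} = \frac{6719}{40454 + 0} = \frac{6719}{40454}$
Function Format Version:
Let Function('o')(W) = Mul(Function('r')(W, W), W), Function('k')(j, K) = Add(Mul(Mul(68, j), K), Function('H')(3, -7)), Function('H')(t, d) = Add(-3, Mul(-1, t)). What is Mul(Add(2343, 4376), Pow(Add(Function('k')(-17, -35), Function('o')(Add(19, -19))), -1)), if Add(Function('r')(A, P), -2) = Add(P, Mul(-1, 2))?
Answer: Rational(6719, 40454) ≈ 0.16609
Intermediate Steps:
Function('r')(A, P) = P (Function('r')(A, P) = Add(2, Add(P, Mul(-1, 2))) = Add(2, Add(P, -2)) = Add(2, Add(-2, P)) = P)
Function('k')(j, K) = Add(-6, Mul(68, K, j)) (Function('k')(j, K) = Add(Mul(Mul(68, j), K), Add(-3, Mul(-1, 3))) = Add(Mul(68, K, j), Add(-3, -3)) = Add(Mul(68, K, j), -6) = Add(-6, Mul(68, K, j)))
Function('o')(W) = Pow(W, 2) (Function('o')(W) = Mul(W, W) = Pow(W, 2))
Mul(Add(2343, 4376), Pow(Add(Function('k')(-17, -35), Function('o')(Add(19, -19))), -1)) = Mul(Add(2343, 4376), Pow(Add(Add(-6, Mul(68, -35, -17)), Pow(Add(19, -19), 2)), -1)) = Mul(6719, Pow(Add(Add(-6, 40460), Pow(0, 2)), -1)) = Mul(6719, Pow(Add(40454, 0), -1)) = Mul(6719, Pow(40454, -1)) = Mul(6719, Rational(1, 40454)) = Rational(6719, 40454)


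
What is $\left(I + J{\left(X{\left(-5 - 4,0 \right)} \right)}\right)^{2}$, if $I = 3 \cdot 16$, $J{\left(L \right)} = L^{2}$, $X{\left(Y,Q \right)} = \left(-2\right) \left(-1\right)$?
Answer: $2704$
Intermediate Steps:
$X{\left(Y,Q \right)} = 2$
$I = 48$
$\left(I + J{\left(X{\left(-5 - 4,0 \right)} \right)}\right)^{2} = \left(48 + 2^{2}\right)^{2} = \left(48 + 4\right)^{2} = 52^{2} = 2704$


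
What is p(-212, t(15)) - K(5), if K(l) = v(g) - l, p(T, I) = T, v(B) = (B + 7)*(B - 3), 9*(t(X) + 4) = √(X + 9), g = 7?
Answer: -263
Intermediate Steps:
t(X) = -4 + √(9 + X)/9 (t(X) = -4 + √(X + 9)/9 = -4 + √(9 + X)/9)
v(B) = (-3 + B)*(7 + B) (v(B) = (7 + B)*(-3 + B) = (-3 + B)*(7 + B))
K(l) = 56 - l (K(l) = (-21 + 7² + 4*7) - l = (-21 + 49 + 28) - l = 56 - l)
p(-212, t(15)) - K(5) = -212 - (56 - 1*5) = -212 - (56 - 5) = -212 - 1*51 = -212 - 51 = -263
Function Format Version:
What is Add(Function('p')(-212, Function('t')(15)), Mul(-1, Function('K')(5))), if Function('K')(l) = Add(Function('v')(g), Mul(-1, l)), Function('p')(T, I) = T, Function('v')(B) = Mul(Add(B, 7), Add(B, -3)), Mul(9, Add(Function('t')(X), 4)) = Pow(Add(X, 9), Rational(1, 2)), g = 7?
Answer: -263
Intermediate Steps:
Function('t')(X) = Add(-4, Mul(Rational(1, 9), Pow(Add(9, X), Rational(1, 2)))) (Function('t')(X) = Add(-4, Mul(Rational(1, 9), Pow(Add(X, 9), Rational(1, 2)))) = Add(-4, Mul(Rational(1, 9), Pow(Add(9, X), Rational(1, 2)))))
Function('v')(B) = Mul(Add(-3, B), Add(7, B)) (Function('v')(B) = Mul(Add(7, B), Add(-3, B)) = Mul(Add(-3, B), Add(7, B)))
Function('K')(l) = Add(56, Mul(-1, l)) (Function('K')(l) = Add(Add(-21, Pow(7, 2), Mul(4, 7)), Mul(-1, l)) = Add(Add(-21, 49, 28), Mul(-1, l)) = Add(56, Mul(-1, l)))
Add(Function('p')(-212, Function('t')(15)), Mul(-1, Function('K')(5))) = Add(-212, Mul(-1, Add(56, Mul(-1, 5)))) = Add(-212, Mul(-1, Add(56, -5))) = Add(-212, Mul(-1, 51)) = Add(-212, -51) = -263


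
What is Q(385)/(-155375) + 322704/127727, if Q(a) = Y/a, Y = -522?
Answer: 19304018263494/7640549310625 ≈ 2.5265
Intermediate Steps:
Q(a) = -522/a
Q(385)/(-155375) + 322704/127727 = -522/385/(-155375) + 322704/127727 = -522*1/385*(-1/155375) + 322704*(1/127727) = -522/385*(-1/155375) + 322704/127727 = 522/59819375 + 322704/127727 = 19304018263494/7640549310625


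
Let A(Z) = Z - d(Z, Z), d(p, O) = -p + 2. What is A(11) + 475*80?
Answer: 38020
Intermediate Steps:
d(p, O) = 2 - p
A(Z) = -2 + 2*Z (A(Z) = Z - (2 - Z) = Z + (-2 + Z) = -2 + 2*Z)
A(11) + 475*80 = (-2 + 2*11) + 475*80 = (-2 + 22) + 38000 = 20 + 38000 = 38020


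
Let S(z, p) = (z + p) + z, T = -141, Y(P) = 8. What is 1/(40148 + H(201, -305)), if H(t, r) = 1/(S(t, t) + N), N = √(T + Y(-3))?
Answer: 14603514419/586301921103257 + I*√133/586301921103257 ≈ 2.4908e-5 + 1.967e-14*I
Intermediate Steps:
S(z, p) = p + 2*z (S(z, p) = (p + z) + z = p + 2*z)
N = I*√133 (N = √(-141 + 8) = √(-133) = I*√133 ≈ 11.533*I)
H(t, r) = 1/(3*t + I*√133) (H(t, r) = 1/((t + 2*t) + I*√133) = 1/(3*t + I*√133))
1/(40148 + H(201, -305)) = 1/(40148 + 1/(3*201 + I*√133)) = 1/(40148 + 1/(603 + I*√133))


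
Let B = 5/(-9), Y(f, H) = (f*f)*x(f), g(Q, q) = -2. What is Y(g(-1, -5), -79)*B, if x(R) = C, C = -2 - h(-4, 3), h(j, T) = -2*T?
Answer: -80/9 ≈ -8.8889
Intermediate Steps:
C = 4 (C = -2 - (-2)*3 = -2 - 1*(-6) = -2 + 6 = 4)
x(R) = 4
Y(f, H) = 4*f**2 (Y(f, H) = (f*f)*4 = f**2*4 = 4*f**2)
B = -5/9 (B = 5*(-1/9) = -5/9 ≈ -0.55556)
Y(g(-1, -5), -79)*B = (4*(-2)**2)*(-5/9) = (4*4)*(-5/9) = 16*(-5/9) = -80/9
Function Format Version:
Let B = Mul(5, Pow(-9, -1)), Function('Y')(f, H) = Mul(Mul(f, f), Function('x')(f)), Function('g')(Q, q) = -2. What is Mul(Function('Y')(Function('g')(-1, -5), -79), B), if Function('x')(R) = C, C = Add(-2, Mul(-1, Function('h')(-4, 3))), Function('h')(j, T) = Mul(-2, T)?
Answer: Rational(-80, 9) ≈ -8.8889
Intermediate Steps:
C = 4 (C = Add(-2, Mul(-1, Mul(-2, 3))) = Add(-2, Mul(-1, -6)) = Add(-2, 6) = 4)
Function('x')(R) = 4
Function('Y')(f, H) = Mul(4, Pow(f, 2)) (Function('Y')(f, H) = Mul(Mul(f, f), 4) = Mul(Pow(f, 2), 4) = Mul(4, Pow(f, 2)))
B = Rational(-5, 9) (B = Mul(5, Rational(-1, 9)) = Rational(-5, 9) ≈ -0.55556)
Mul(Function('Y')(Function('g')(-1, -5), -79), B) = Mul(Mul(4, Pow(-2, 2)), Rational(-5, 9)) = Mul(Mul(4, 4), Rational(-5, 9)) = Mul(16, Rational(-5, 9)) = Rational(-80, 9)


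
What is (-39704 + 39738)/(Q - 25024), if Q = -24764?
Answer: -17/24894 ≈ -0.00068290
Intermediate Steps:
(-39704 + 39738)/(Q - 25024) = (-39704 + 39738)/(-24764 - 25024) = 34/(-49788) = 34*(-1/49788) = -17/24894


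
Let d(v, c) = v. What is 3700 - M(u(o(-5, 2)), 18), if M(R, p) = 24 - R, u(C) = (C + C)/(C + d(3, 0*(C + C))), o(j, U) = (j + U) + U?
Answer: 3675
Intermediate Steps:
o(j, U) = j + 2*U (o(j, U) = (U + j) + U = j + 2*U)
u(C) = 2*C/(3 + C) (u(C) = (C + C)/(C + 3) = (2*C)/(3 + C) = 2*C/(3 + C))
3700 - M(u(o(-5, 2)), 18) = 3700 - (24 - 2*(-5 + 2*2)/(3 + (-5 + 2*2))) = 3700 - (24 - 2*(-5 + 4)/(3 + (-5 + 4))) = 3700 - (24 - 2*(-1)/(3 - 1)) = 3700 - (24 - 2*(-1)/2) = 3700 - (24 - 1*(-1)) = 3700 - (24 + 1) = 3700 - 1*25 = 3700 - 25 = 3675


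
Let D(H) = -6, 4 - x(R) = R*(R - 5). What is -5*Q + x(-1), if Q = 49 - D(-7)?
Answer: -277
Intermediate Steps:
x(R) = 4 - R*(-5 + R) (x(R) = 4 - R*(R - 5) = 4 - R*(-5 + R))
Q = 55 (Q = 49 - 1*(-6) = 49 + 6 = 55)
-5*Q + x(-1) = -5*55 + (4 - 1*(-1)**2 + 5*(-1)) = -275 + (4 - 1*1 - 5) = -275 + (4 - 1 - 5) = -275 - 2 = -277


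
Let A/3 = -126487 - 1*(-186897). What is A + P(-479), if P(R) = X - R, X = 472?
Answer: 182181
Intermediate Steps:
A = 181230 (A = 3*(-126487 - 1*(-186897)) = 3*(-126487 + 186897) = 3*60410 = 181230)
P(R) = 472 - R
A + P(-479) = 181230 + (472 - 1*(-479)) = 181230 + (472 + 479) = 181230 + 951 = 182181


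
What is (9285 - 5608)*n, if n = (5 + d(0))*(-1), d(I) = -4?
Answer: -3677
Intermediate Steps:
n = -1 (n = (5 - 4)*(-1) = 1*(-1) = -1)
(9285 - 5608)*n = (9285 - 5608)*(-1) = 3677*(-1) = -3677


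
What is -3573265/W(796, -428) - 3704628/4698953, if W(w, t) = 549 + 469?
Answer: -16794375602849/4783534154 ≈ -3510.9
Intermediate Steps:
W(w, t) = 1018
-3573265/W(796, -428) - 3704628/4698953 = -3573265/1018 - 3704628/4698953 = -16794375602849/4783534154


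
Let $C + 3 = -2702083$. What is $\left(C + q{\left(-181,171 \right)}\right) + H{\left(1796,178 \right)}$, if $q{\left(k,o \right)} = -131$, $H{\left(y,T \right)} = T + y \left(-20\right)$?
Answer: $-2737959$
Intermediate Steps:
$C = -2702086$ ($C = -3 - 2702083 = -2702086$)
$H{\left(y,T \right)} = T - 20 y$
$\left(C + q{\left(-181,171 \right)}\right) + H{\left(1796,178 \right)} = \left(-2702086 - 131\right) + \left(178 - 35920\right) = -2702217 + \left(178 - 35920\right) = -2702217 - 35742 = -2737959$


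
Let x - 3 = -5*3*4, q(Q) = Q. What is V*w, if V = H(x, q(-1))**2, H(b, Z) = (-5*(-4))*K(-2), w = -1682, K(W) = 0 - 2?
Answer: -2691200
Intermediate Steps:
K(W) = -2
x = -57 (x = 3 - 5*3*4 = 3 - 15*4 = 3 - 60 = -57)
H(b, Z) = -40 (H(b, Z) = -5*(-4)*(-2) = 20*(-2) = -40)
V = 1600 (V = (-40)**2 = 1600)
V*w = 1600*(-1682) = -2691200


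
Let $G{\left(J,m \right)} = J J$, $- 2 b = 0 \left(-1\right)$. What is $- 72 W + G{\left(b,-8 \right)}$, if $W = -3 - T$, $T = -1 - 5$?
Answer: $-216$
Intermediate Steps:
$b = 0$ ($b = - \frac{0 \left(-1\right)}{2} = \left(- \frac{1}{2}\right) 0 = 0$)
$G{\left(J,m \right)} = J^{2}$
$T = -6$
$W = 3$ ($W = -3 - -6 = -3 + 6 = 3$)
$- 72 W + G{\left(b,-8 \right)} = \left(-72\right) 3 + 0^{2} = -216 + 0 = -216$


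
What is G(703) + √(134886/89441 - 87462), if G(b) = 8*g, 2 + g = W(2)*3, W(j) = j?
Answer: 32 + 16*I*√2733035310291/89441 ≈ 32.0 + 295.74*I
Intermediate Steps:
g = 4 (g = -2 + 2*3 = -2 + 6 = 4)
G(b) = 32 (G(b) = 8*4 = 32)
G(703) + √(134886/89441 - 87462) = 32 + √(134886/89441 - 87462) = 32 + √(-7822553856/89441) = 32 + 16*I*√2733035310291/89441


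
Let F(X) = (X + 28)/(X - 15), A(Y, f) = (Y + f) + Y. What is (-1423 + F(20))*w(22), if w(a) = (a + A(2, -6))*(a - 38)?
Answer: 452288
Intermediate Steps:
A(Y, f) = f + 2*Y
F(X) = (28 + X)/(-15 + X)
w(a) = (-38 + a)*(-2 + a) (w(a) = (a + (-6 + 2*2))*(a - 38) = (a + (-6 + 4))*(-38 + a) = (a - 2)*(-38 + a) = (-2 + a)*(-38 + a) = (-38 + a)*(-2 + a))
(-1423 + F(20))*w(22) = (-1423 + (28 + 20)/(-15 + 20))*(76 + 22**2 - 40*22) = (-1423 + 48/5)*(76 + 484 - 880) = (-1423 + (1/5)*48)*(-320) = (-1423 + 48/5)*(-320) = -7067/5*(-320) = 452288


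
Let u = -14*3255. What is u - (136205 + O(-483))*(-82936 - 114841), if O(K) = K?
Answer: 26842644424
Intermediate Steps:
u = -45570
u - (136205 + O(-483))*(-82936 - 114841) = -45570 - (136205 - 483)*(-82936 - 114841) = -45570 - 135722*(-197777) = -45570 - 1*(-26842689994) = -45570 + 26842689994 = 26842644424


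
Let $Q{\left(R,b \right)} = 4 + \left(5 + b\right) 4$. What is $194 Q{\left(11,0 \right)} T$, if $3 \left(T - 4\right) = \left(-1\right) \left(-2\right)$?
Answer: $21728$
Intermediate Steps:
$T = \frac{14}{3}$ ($T = 4 + \frac{\left(-1\right) \left(-2\right)}{3} = 4 + \frac{1}{3} \cdot 2 = 4 + \frac{2}{3} = \frac{14}{3} \approx 4.6667$)
$Q{\left(R,b \right)} = 24 + 4 b$ ($Q{\left(R,b \right)} = 4 + \left(20 + 4 b\right) = 24 + 4 b$)
$194 Q{\left(11,0 \right)} T = 194 \left(24 + 4 \cdot 0\right) \frac{14}{3} = 194 \left(24 + 0\right) \frac{14}{3} = 194 \cdot 24 \cdot \frac{14}{3} = 4656 \cdot \frac{14}{3} = 21728$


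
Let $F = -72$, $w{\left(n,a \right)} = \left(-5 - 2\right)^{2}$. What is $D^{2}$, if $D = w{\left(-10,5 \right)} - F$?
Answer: $14641$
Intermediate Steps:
$w{\left(n,a \right)} = 49$ ($w{\left(n,a \right)} = \left(-5 - 2\right)^{2} = \left(-7\right)^{2} = 49$)
$D = 121$ ($D = 49 - -72 = 49 + 72 = 121$)
$D^{2} = 121^{2} = 14641$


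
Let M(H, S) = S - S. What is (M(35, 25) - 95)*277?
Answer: -26315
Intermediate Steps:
M(H, S) = 0
(M(35, 25) - 95)*277 = (0 - 95)*277 = -95*277 = -26315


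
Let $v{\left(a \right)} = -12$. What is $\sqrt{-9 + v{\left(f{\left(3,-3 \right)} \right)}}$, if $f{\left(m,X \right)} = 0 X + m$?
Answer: $i \sqrt{21} \approx 4.5826 i$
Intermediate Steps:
$f{\left(m,X \right)} = m$ ($f{\left(m,X \right)} = 0 + m = m$)
$\sqrt{-9 + v{\left(f{\left(3,-3 \right)} \right)}} = \sqrt{-9 - 12} = \sqrt{-21} = i \sqrt{21}$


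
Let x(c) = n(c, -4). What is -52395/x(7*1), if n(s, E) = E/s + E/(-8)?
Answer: 733530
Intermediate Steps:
n(s, E) = -E/8 + E/s (n(s, E) = E/s + E*(-⅛) = E/s - E/8 = -E/8 + E/s)
x(c) = ½ - 4/c (x(c) = -⅛*(-4) - 4/c = ½ - 4/c)
-52395/x(7*1) = -52395*14/(-8 + 7*1) = -52395*14/(-8 + 7) = -52395/((½)*(⅐)*(-1)) = -52395/(-1/14) = -52395*(-14) = 733530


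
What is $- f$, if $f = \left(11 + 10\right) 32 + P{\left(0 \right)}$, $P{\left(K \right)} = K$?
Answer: $-672$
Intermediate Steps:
$f = 672$ ($f = \left(11 + 10\right) 32 + 0 = 21 \cdot 32 + 0 = 672 + 0 = 672$)
$- f = \left(-1\right) 672 = -672$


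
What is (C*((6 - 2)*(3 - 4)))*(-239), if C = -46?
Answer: -43976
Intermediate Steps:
(C*((6 - 2)*(3 - 4)))*(-239) = -46*(6 - 2)*(3 - 4)*(-239) = -184*(-1)*(-239) = -46*(-4)*(-239) = 184*(-239) = -43976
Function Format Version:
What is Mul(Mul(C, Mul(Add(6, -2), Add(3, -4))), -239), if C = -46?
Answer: -43976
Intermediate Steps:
Mul(Mul(C, Mul(Add(6, -2), Add(3, -4))), -239) = Mul(Mul(-46, Mul(Add(6, -2), Add(3, -4))), -239) = Mul(Mul(-46, Mul(4, -1)), -239) = Mul(Mul(-46, -4), -239) = Mul(184, -239) = -43976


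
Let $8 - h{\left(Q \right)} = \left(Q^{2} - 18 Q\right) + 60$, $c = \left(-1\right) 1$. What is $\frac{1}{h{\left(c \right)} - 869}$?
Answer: $- \frac{1}{940} \approx -0.0010638$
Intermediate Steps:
$c = -1$
$h{\left(Q \right)} = -52 - Q^{2} + 18 Q$ ($h{\left(Q \right)} = 8 - \left(\left(Q^{2} - 18 Q\right) + 60\right) = 8 - \left(60 + Q^{2} - 18 Q\right) = -52 - Q^{2} + 18 Q$)
$\frac{1}{h{\left(c \right)} - 869} = \frac{1}{\left(-52 - \left(-1\right)^{2} + 18 \left(-1\right)\right) - 869} = \frac{1}{\left(-52 - 1 - 18\right) - 869} = \frac{1}{-71 - 869} = \frac{1}{-940} = - \frac{1}{940}$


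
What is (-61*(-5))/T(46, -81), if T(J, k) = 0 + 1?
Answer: 305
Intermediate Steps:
T(J, k) = 1
(-61*(-5))/T(46, -81) = -61*(-5)/1 = 305*1 = 305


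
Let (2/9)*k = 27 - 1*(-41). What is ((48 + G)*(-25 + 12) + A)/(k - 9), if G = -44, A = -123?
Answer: -175/297 ≈ -0.58923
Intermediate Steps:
k = 306 (k = 9*(27 - 1*(-41))/2 = 9*(27 + 41)/2 = (9/2)*68 = 306)
((48 + G)*(-25 + 12) + A)/(k - 9) = ((48 - 44)*(-25 + 12) - 123)/(306 - 9) = (4*(-13) - 123)/297 = (-52 - 123)*(1/297) = -175*1/297 = -175/297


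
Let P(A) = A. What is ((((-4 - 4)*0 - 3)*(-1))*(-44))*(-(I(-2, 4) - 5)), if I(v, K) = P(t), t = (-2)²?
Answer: -132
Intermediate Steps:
t = 4
I(v, K) = 4
((((-4 - 4)*0 - 3)*(-1))*(-44))*(-(I(-2, 4) - 5)) = ((((-4 - 4)*0 - 3)*(-1))*(-44))*(-(4 - 5)) = (((-8*0 - 3)*(-1))*(-44))*(-1*(-1)) = (((0 - 3)*(-1))*(-44))*1 = (-3*(-1)*(-44))*1 = (3*(-44))*1 = -132*1 = -132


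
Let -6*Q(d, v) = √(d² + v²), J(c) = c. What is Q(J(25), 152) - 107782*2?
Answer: -215564 - √23729/6 ≈ -2.1559e+5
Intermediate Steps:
Q(d, v) = -√(d² + v²)/6
Q(J(25), 152) - 107782*2 = -√(25² + 152²)/6 - 107782*2 = -√(625 + 23104)/6 - 1*215564 = -√23729/6 - 215564 = -215564 - √23729/6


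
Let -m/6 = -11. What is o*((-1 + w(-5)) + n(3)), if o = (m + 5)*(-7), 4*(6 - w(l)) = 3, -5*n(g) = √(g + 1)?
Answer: -38269/20 ≈ -1913.4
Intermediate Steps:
m = 66 (m = -6*(-11) = 66)
n(g) = -√(1 + g)/5 (n(g) = -√(g + 1)/5 = -√(1 + g)/5)
w(l) = 21/4 (w(l) = 6 - ¼*3 = 6 - ¾ = 21/4)
o = -497 (o = (66 + 5)*(-7) = 71*(-7) = -497)
o*((-1 + w(-5)) + n(3)) = -497*((-1 + 21/4) - √(1 + 3)/5) = -497*(17/4 - √4/5) = -497*(17/4 - ⅕*2) = -497*(17/4 - ⅖) = -497*77/20 = -38269/20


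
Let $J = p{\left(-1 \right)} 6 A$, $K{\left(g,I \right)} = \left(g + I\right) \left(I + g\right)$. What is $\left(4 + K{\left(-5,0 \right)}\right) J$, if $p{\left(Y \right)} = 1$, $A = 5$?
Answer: $870$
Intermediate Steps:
$K{\left(g,I \right)} = \left(I + g\right)^{2}$ ($K{\left(g,I \right)} = \left(I + g\right) \left(I + g\right) = \left(I + g\right)^{2}$)
$J = 30$ ($J = 1 \cdot 6 \cdot 5 = 6 \cdot 5 = 30$)
$\left(4 + K{\left(-5,0 \right)}\right) J = \left(4 + \left(0 - 5\right)^{2}\right) 30 = \left(4 + \left(-5\right)^{2}\right) 30 = \left(4 + 25\right) 30 = 29 \cdot 30 = 870$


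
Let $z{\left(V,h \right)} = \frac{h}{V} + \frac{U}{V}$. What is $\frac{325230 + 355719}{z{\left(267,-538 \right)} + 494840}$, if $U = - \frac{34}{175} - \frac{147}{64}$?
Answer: $\frac{2036309889600}{1479763482499} \approx 1.3761$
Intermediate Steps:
$U = - \frac{27901}{11200}$ ($U = \left(-34\right) \frac{1}{175} - \frac{147}{64} = - \frac{34}{175} - \frac{147}{64} = - \frac{27901}{11200} \approx -2.4912$)
$z{\left(V,h \right)} = - \frac{27901}{11200 V} + \frac{h}{V}$ ($z{\left(V,h \right)} = \frac{h}{V} - \frac{27901}{11200 V} = - \frac{27901}{11200 V} + \frac{h}{V}$)
$\frac{325230 + 355719}{z{\left(267,-538 \right)} + 494840} = \frac{325230 + 355719}{\frac{- \frac{27901}{11200} - 538}{267} + 494840} = \frac{680949}{\frac{1}{267} \left(- \frac{6053501}{11200}\right) + 494840} = \frac{680949}{- \frac{6053501}{2990400} + 494840} = \frac{680949}{\frac{1479763482499}{2990400}} = 680949 \cdot \frac{2990400}{1479763482499} = \frac{2036309889600}{1479763482499}$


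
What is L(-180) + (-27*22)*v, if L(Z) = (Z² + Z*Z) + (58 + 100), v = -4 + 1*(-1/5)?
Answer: 337264/5 ≈ 67453.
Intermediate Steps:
v = -21/5 (v = -4 + 1*(-1*⅕) = -4 + 1*(-⅕) = -4 - ⅕ = -21/5 ≈ -4.2000)
L(Z) = 158 + 2*Z² (L(Z) = (Z² + Z²) + 158 = 2*Z² + 158 = 158 + 2*Z²)
L(-180) + (-27*22)*v = (158 + 2*(-180)²) - 27*22*(-21/5) = (158 + 2*32400) - 594*(-21/5) = (158 + 64800) + 12474/5 = 64958 + 12474/5 = 337264/5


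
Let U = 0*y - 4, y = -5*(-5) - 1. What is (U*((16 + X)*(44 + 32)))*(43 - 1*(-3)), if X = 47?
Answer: -880992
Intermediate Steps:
y = 24 (y = 25 - 1 = 24)
U = -4 (U = 0*24 - 4 = 0 - 4 = -4)
(U*((16 + X)*(44 + 32)))*(43 - 1*(-3)) = (-4*(16 + 47)*(44 + 32))*(43 - 1*(-3)) = (-252*76)*(43 + 3) = -4*4788*46 = -19152*46 = -880992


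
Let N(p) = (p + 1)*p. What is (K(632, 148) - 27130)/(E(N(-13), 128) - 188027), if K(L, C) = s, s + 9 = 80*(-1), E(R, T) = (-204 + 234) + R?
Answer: 27219/187841 ≈ 0.14490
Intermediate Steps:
N(p) = p*(1 + p) (N(p) = (1 + p)*p = p*(1 + p))
E(R, T) = 30 + R
s = -89 (s = -9 + 80*(-1) = -9 - 80 = -89)
K(L, C) = -89
(K(632, 148) - 27130)/(E(N(-13), 128) - 188027) = (-89 - 27130)/((30 - 13*(1 - 13)) - 188027) = -27219/((30 - 13*(-12)) - 188027) = -27219/((30 + 156) - 188027) = -27219/(186 - 188027) = -27219/(-187841) = -27219*(-1/187841) = 27219/187841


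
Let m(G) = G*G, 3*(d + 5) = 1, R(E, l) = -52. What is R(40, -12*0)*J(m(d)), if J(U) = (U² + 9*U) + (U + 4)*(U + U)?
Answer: -2517424/27 ≈ -93238.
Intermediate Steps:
d = -14/3 (d = -5 + (⅓)*1 = -5 + ⅓ = -14/3 ≈ -4.6667)
m(G) = G²
J(U) = U² + 9*U + 2*U*(4 + U) (J(U) = (U² + 9*U) + (4 + U)*(2*U) = (U² + 9*U) + 2*U*(4 + U) = U² + 9*U + 2*U*(4 + U))
R(40, -12*0)*J(m(d)) = -52*(-14/3)²*(17 + 3*(-14/3)²) = -10192*(17 + 3*(196/9))/9 = -10192*(17 + 196/3)/9 = -10192*247/(9*3) = -52*48412/27 = -2517424/27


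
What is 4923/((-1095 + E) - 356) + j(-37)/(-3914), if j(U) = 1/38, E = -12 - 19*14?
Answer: -38537335/13534612 ≈ -2.8473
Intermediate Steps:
E = -278 (E = -12 - 266 = -278)
j(U) = 1/38
4923/((-1095 + E) - 356) + j(-37)/(-3914) = 4923/((-1095 - 278) - 356) + (1/38)/(-3914) = 4923/(-1373 - 356) + (1/38)*(-1/3914) = 4923/(-1729) - 1/148732 = 4923*(-1/1729) - 1/148732 = -4923/1729 - 1/148732 = -38537335/13534612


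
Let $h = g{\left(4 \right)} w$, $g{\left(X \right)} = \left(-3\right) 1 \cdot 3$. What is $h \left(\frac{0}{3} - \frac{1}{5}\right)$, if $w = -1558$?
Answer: $- \frac{14022}{5} \approx -2804.4$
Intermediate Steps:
$g{\left(X \right)} = -9$ ($g{\left(X \right)} = \left(-3\right) 3 = -9$)
$h = 14022$ ($h = \left(-9\right) \left(-1558\right) = 14022$)
$h \left(\frac{0}{3} - \frac{1}{5}\right) = 14022 \left(\frac{0}{3} - \frac{1}{5}\right) = 14022 \left(0 \cdot \frac{1}{3} - \frac{1}{5}\right) = 14022 \left(0 - \frac{1}{5}\right) = 14022 \left(- \frac{1}{5}\right) = - \frac{14022}{5}$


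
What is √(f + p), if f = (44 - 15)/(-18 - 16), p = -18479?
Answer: I*√21362710/34 ≈ 135.94*I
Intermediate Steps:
f = -29/34 (f = 29/(-34) = -1/34*29 = -29/34 ≈ -0.85294)
√(f + p) = √(-29/34 - 18479) = √(-628315/34) = I*√21362710/34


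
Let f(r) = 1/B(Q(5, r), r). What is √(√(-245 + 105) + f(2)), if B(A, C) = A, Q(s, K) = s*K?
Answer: √(10 + 200*I*√35)/10 ≈ 2.4426 + 2.422*I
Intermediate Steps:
Q(s, K) = K*s
f(r) = 1/(5*r) (f(r) = 1/(r*5) = 1/(5*r))
√(√(-245 + 105) + f(2)) = √(√(-245 + 105) + (⅕)/2) = √(√(-140) + (⅕)*(½)) = √(2*I*√35 + ⅒) = √(⅒ + 2*I*√35)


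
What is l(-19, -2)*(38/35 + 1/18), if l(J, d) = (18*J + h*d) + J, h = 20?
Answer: -288319/630 ≈ -457.65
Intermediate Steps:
l(J, d) = 19*J + 20*d (l(J, d) = (18*J + 20*d) + J = 19*J + 20*d)
l(-19, -2)*(38/35 + 1/18) = (19*(-19) + 20*(-2))*(38/35 + 1/18) = (-361 - 40)*(38*(1/35) + 1*(1/18)) = -401*(38/35 + 1/18) = -401*719/630 = -288319/630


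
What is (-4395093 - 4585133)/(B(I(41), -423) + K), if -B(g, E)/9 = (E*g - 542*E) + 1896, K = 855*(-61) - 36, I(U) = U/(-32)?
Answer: 287367232/68400855 ≈ 4.2012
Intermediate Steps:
I(U) = -U/32 (I(U) = U*(-1/32) = -U/32)
K = -52191 (K = -52155 - 36 = -52191)
B(g, E) = -17064 + 4878*E - 9*E*g (B(g, E) = -9*((E*g - 542*E) + 1896) = -9*((-542*E + E*g) + 1896) = -9*(1896 - 542*E + E*g) = -17064 + 4878*E - 9*E*g)
(-4395093 - 4585133)/(B(I(41), -423) + K) = (-4395093 - 4585133)/((-17064 + 4878*(-423) - 9*(-423)*(-1/32*41)) - 52191) = -8980226/((-17064 - 2063394 - 9*(-423)*(-41/32)) - 52191) = -8980226/((-17064 - 2063394 - 156087/32) - 52191) = -8980226/(-66730743/32 - 52191) = -8980226/(-68400855/32) = -8980226*(-32/68400855) = 287367232/68400855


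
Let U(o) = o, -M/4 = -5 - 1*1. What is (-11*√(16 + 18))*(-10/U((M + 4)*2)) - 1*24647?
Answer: -24647 + 55*√34/28 ≈ -24636.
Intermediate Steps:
M = 24 (M = -4*(-5 - 1*1) = -4*(-5 - 1) = -4*(-6) = 24)
(-11*√(16 + 18))*(-10/U((M + 4)*2)) - 1*24647 = (-11*√(16 + 18))*(-10*1/(2*(24 + 4))) - 1*24647 = (-11*√34)*(-10/(28*2)) - 24647 = (-11*√34)*(-10/56) - 24647 = (-11*√34)*(-10*1/56) - 24647 = -11*√34*(-5/28) - 24647 = 55*√34/28 - 24647 = -24647 + 55*√34/28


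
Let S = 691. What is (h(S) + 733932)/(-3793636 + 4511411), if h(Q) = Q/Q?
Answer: 733933/717775 ≈ 1.0225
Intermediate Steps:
h(Q) = 1
(h(S) + 733932)/(-3793636 + 4511411) = (1 + 733932)/(-3793636 + 4511411) = 733933/717775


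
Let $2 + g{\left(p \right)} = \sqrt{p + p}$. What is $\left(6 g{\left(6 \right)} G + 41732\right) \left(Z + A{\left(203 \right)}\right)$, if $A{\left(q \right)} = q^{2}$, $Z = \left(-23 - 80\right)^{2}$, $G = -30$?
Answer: $2181123256 - 18654480 \sqrt{3} \approx 2.1488 \cdot 10^{9}$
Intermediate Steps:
$g{\left(p \right)} = -2 + \sqrt{2} \sqrt{p}$ ($g{\left(p \right)} = -2 + \sqrt{p + p} = -2 + \sqrt{2 p} = -2 + \sqrt{2} \sqrt{p}$)
$Z = 10609$ ($Z = \left(-103\right)^{2} = 10609$)
$\left(6 g{\left(6 \right)} G + 41732\right) \left(Z + A{\left(203 \right)}\right) = \left(6 \left(-2 + \sqrt{2} \sqrt{6}\right) \left(-30\right) + 41732\right) \left(10609 + 203^{2}\right) = \left(6 \left(-2 + 2 \sqrt{3}\right) \left(-30\right) + 41732\right) \left(10609 + 41209\right) = \left(\left(-12 + 12 \sqrt{3}\right) \left(-30\right) + 41732\right) 51818 = \left(\left(360 - 360 \sqrt{3}\right) + 41732\right) 51818 = \left(42092 - 360 \sqrt{3}\right) 51818 = 2181123256 - 18654480 \sqrt{3}$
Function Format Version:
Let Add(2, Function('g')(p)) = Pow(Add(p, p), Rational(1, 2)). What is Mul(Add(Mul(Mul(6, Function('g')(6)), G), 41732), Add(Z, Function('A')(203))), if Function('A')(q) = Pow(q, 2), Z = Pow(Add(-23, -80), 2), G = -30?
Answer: Add(2181123256, Mul(-18654480, Pow(3, Rational(1, 2)))) ≈ 2.1488e+9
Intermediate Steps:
Function('g')(p) = Add(-2, Mul(Pow(2, Rational(1, 2)), Pow(p, Rational(1, 2)))) (Function('g')(p) = Add(-2, Pow(Add(p, p), Rational(1, 2))) = Add(-2, Pow(Mul(2, p), Rational(1, 2))) = Add(-2, Mul(Pow(2, Rational(1, 2)), Pow(p, Rational(1, 2)))))
Z = 10609 (Z = Pow(-103, 2) = 10609)
Mul(Add(Mul(Mul(6, Function('g')(6)), G), 41732), Add(Z, Function('A')(203))) = Mul(Add(Mul(Mul(6, Add(-2, Mul(Pow(2, Rational(1, 2)), Pow(6, Rational(1, 2))))), -30), 41732), Add(10609, Pow(203, 2))) = Mul(Add(Mul(Mul(6, Add(-2, Mul(2, Pow(3, Rational(1, 2))))), -30), 41732), Add(10609, 41209)) = Mul(Add(Mul(Add(-12, Mul(12, Pow(3, Rational(1, 2)))), -30), 41732), 51818) = Mul(Add(Add(360, Mul(-360, Pow(3, Rational(1, 2)))), 41732), 51818) = Mul(Add(42092, Mul(-360, Pow(3, Rational(1, 2)))), 51818) = Add(2181123256, Mul(-18654480, Pow(3, Rational(1, 2))))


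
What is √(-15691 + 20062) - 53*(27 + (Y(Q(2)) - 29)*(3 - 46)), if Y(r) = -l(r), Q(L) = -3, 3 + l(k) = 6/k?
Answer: -56127 + √4371 ≈ -56061.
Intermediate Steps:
l(k) = -3 + 6/k
Y(r) = 3 - 6/r (Y(r) = -(-3 + 6/r) = 3 - 6/r)
√(-15691 + 20062) - 53*(27 + (Y(Q(2)) - 29)*(3 - 46)) = √(-15691 + 20062) - 53*(27 + ((3 - 6/(-3)) - 29)*(3 - 46)) = √4371 - 53*(27 + ((3 - 6*(-⅓)) - 29)*(-43)) = √4371 - 53*(27 + ((3 + 2) - 29)*(-43)) = √4371 - 53*(27 + (5 - 29)*(-43)) = √4371 - 53*(27 - 24*(-43)) = √4371 - 53*(27 + 1032) = √4371 - 53*1059 = √4371 - 56127 = -56127 + √4371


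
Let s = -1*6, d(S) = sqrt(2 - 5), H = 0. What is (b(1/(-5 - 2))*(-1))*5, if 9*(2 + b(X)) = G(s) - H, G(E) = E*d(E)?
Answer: 10 + 10*I*sqrt(3)/3 ≈ 10.0 + 5.7735*I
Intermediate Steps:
d(S) = I*sqrt(3) (d(S) = sqrt(-3) = I*sqrt(3))
s = -6
G(E) = I*E*sqrt(3) (G(E) = E*(I*sqrt(3)) = I*E*sqrt(3))
b(X) = -2 - 2*I*sqrt(3)/3 (b(X) = -2 + (I*(-6)*sqrt(3) - 1*0)/9 = -2 + (-6*I*sqrt(3) + 0)/9 = -2 + (-6*I*sqrt(3))/9 = -2 - 2*I*sqrt(3)/3)
(b(1/(-5 - 2))*(-1))*5 = ((-2 - 2*I*sqrt(3)/3)*(-1))*5 = (2 + 2*I*sqrt(3)/3)*5 = 10 + 10*I*sqrt(3)/3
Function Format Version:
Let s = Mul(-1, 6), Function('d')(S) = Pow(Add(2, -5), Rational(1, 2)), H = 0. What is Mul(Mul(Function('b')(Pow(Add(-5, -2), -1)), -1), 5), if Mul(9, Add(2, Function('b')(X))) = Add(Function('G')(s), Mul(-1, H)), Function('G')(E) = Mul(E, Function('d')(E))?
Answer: Add(10, Mul(Rational(10, 3), I, Pow(3, Rational(1, 2)))) ≈ Add(10.000, Mul(5.7735, I))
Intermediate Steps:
Function('d')(S) = Mul(I, Pow(3, Rational(1, 2))) (Function('d')(S) = Pow(-3, Rational(1, 2)) = Mul(I, Pow(3, Rational(1, 2))))
s = -6
Function('G')(E) = Mul(I, E, Pow(3, Rational(1, 2))) (Function('G')(E) = Mul(E, Mul(I, Pow(3, Rational(1, 2)))) = Mul(I, E, Pow(3, Rational(1, 2))))
Function('b')(X) = Add(-2, Mul(Rational(-2, 3), I, Pow(3, Rational(1, 2)))) (Function('b')(X) = Add(-2, Mul(Rational(1, 9), Add(Mul(I, -6, Pow(3, Rational(1, 2))), Mul(-1, 0)))) = Add(-2, Mul(Rational(1, 9), Add(Mul(-6, I, Pow(3, Rational(1, 2))), 0))) = Add(-2, Mul(Rational(1, 9), Mul(-6, I, Pow(3, Rational(1, 2))))) = Add(-2, Mul(Rational(-2, 3), I, Pow(3, Rational(1, 2)))))
Mul(Mul(Function('b')(Pow(Add(-5, -2), -1)), -1), 5) = Mul(Mul(Add(-2, Mul(Rational(-2, 3), I, Pow(3, Rational(1, 2)))), -1), 5) = Mul(Add(2, Mul(Rational(2, 3), I, Pow(3, Rational(1, 2)))), 5) = Add(10, Mul(Rational(10, 3), I, Pow(3, Rational(1, 2))))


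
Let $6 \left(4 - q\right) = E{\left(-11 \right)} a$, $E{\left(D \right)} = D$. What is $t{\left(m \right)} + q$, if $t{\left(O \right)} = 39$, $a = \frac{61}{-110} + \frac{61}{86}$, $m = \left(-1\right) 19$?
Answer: $\frac{9306}{215} \approx 43.284$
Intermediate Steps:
$m = -19$
$a = \frac{366}{2365}$ ($a = 61 \left(- \frac{1}{110}\right) + 61 \cdot \frac{1}{86} = - \frac{61}{110} + \frac{61}{86} = \frac{366}{2365} \approx 0.15476$)
$q = \frac{921}{215}$ ($q = 4 - \frac{\left(-11\right) \frac{366}{2365}}{6} = 4 - - \frac{61}{215} = 4 + \frac{61}{215} = \frac{921}{215} \approx 4.2837$)
$t{\left(m \right)} + q = 39 + \frac{921}{215} = \frac{9306}{215}$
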